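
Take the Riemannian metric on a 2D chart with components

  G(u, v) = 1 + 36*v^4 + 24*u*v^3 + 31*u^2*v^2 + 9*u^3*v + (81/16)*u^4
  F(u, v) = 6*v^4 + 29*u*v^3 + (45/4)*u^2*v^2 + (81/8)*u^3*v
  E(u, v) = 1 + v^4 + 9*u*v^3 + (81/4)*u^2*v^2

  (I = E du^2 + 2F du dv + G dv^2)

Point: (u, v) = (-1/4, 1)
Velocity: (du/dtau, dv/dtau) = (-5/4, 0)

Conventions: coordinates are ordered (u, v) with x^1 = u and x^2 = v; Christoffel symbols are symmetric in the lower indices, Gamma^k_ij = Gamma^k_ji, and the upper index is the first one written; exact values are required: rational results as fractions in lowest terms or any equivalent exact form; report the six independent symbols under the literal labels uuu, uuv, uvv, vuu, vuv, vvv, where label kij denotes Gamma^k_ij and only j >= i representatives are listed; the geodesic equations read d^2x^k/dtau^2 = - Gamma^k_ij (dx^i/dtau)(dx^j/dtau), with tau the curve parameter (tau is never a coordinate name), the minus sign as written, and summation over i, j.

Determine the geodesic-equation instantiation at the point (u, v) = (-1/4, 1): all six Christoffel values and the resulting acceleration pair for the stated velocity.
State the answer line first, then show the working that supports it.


Answer: Gamma_uuu = -768/44827, Gamma_uuv = -448/134481, Gamma_uvv = -256/5847, Gamma_vuu = 34656/44827, Gamma_vuv = 20216/134481, Gamma_vvv = 11552/5847; accelerations (d^2u/dtau^2, d^2v/dtau^2) = (1200/44827, -54150/44827)

E = 65/64, F = -361/512, G = 134417/4096 at the point
E_u = -9/8, E_v = -7/32, F_u = 3235/128, F_v = 1791/512, G_u = 2527/256, G_v = 8303/64
EG - F^2 = 134481/4096;  g^inv = (4096/134481) * [[134417/4096, 361/512], [361/512, 65/64]]
first-kind symbols [ij,l] = (1/2)(d_i g_jl + d_j g_il - d_l g_ij): [uu,u] = E_u/2 = -9/16, [uu,v] = F_u - E_v/2 = 3249/128, [uv,u] = E_v/2 = -7/64, [uv,v] = G_u/2 = 2527/512, [vv,u] = F_v - G_u/2 = -23/16, [vv,v] = G_v/2 = 8303/128
Gamma^u_ij = (G*[ij,u] - F*[ij,v])/(EG - F^2), Gamma^v_ij = (E*[ij,v] - F*[ij,u])/(EG - F^2)
Gamma_uuu = -768/44827, Gamma_uuv = -448/134481, Gamma_uvv = -256/5847, Gamma_vuu = 34656/44827, Gamma_vuv = 20216/134481, Gamma_vvv = 11552/5847
d^2u/dtau^2 = -(Gamma_uuu*(-5/4)^2 + 2*Gamma_uuv*(-5/4)*(0) + Gamma_uvv*(0)^2) = 1200/44827
d^2v/dtau^2 = -(Gamma_vuu*(-5/4)^2 + 2*Gamma_vuv*(-5/4)*(0) + Gamma_vvv*(0)^2) = -54150/44827


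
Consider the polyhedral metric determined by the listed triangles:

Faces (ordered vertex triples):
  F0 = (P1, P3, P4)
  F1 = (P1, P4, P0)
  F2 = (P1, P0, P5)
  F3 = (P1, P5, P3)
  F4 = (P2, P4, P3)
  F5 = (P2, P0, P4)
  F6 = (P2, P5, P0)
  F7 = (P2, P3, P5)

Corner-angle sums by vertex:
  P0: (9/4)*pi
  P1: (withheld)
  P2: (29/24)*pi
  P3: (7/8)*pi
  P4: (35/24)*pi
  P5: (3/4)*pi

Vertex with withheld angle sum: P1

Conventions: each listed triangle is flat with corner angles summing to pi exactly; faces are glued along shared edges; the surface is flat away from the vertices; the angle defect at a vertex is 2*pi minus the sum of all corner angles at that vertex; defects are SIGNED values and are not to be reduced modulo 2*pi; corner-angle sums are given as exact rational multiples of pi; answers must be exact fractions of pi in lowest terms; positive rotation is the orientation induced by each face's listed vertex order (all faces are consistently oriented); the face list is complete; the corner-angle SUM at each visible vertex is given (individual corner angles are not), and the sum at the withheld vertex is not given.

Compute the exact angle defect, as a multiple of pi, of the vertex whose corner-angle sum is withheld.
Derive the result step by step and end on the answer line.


V = 6, E = 12, F = 8; chi = V - E + F = 2
Gauss-Bonnet: total defect = 2*pi*chi = 4*pi; visible defects sum to (83/24)*pi

Answer: defect(P1) = (13/24)*pi


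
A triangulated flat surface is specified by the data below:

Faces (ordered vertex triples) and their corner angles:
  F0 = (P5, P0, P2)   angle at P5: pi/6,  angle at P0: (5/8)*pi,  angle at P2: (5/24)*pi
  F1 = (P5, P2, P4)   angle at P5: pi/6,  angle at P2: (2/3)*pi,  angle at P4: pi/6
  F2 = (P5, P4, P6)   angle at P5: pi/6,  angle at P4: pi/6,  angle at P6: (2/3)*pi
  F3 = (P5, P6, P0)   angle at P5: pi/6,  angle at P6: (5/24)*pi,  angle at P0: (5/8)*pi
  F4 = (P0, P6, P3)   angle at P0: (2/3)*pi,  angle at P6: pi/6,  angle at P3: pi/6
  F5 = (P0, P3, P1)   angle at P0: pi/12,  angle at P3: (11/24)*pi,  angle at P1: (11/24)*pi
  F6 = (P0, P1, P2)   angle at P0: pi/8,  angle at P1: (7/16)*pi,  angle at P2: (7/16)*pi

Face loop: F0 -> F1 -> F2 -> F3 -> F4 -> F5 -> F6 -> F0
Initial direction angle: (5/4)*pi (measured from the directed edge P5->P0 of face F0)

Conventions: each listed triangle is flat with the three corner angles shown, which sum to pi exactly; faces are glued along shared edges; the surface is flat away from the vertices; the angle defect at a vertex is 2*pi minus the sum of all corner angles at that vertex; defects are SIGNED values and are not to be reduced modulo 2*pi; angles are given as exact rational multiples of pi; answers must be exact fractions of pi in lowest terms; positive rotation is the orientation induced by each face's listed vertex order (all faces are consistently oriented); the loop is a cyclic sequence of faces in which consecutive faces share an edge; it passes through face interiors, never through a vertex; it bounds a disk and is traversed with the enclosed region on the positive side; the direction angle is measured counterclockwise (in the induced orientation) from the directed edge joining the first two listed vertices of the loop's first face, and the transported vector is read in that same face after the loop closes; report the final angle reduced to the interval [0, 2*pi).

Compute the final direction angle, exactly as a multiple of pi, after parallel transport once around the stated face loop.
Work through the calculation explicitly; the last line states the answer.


enclosed vertex P0: corner angles sum to (17/8)*pi, defect = 2*pi - (17/8)*pi = -pi/8
enclosed vertex P5: corner angles sum to (2/3)*pi, defect = 2*pi - (2/3)*pi = (4/3)*pi
final direction = starting direction + enclosed defect total, reduced mod 2*pi (induced orientation)
final angle = (5/4)*pi + (29/24)*pi = (11/24)*pi (mod 2*pi)

Answer: final direction angle = (11/24)*pi


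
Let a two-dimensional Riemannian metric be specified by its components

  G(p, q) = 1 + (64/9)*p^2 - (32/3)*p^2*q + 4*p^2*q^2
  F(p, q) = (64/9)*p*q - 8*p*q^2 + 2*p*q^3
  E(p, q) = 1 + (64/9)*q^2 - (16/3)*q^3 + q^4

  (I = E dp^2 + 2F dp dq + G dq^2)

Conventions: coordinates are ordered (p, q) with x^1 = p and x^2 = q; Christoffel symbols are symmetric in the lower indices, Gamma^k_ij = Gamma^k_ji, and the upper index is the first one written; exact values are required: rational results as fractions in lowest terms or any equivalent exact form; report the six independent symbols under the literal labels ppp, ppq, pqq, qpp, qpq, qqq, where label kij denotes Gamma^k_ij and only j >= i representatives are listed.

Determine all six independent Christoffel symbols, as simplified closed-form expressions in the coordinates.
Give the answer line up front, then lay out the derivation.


Answer: Gamma_ppp = 0, Gamma_ppq = (18*q^3 - 72*q^2 + 64*q)/(36*p^2*q^2 - 96*p^2*q + 64*p^2 + 9*q^4 - 48*q^3 + 64*q^2 + 9), Gamma_pqq = (18*p*q^2 - 48*p*q)/(36*p^2*q^2 - 96*p^2*q + 64*p^2 + 9*q^4 - 48*q^3 + 64*q^2 + 9), Gamma_qpp = 0, Gamma_qpq = (36*p*q^2 - 96*p*q + 64*p)/(36*p^2*q^2 - 96*p^2*q + 64*p^2 + 9*q^4 - 48*q^3 + 64*q^2 + 9), Gamma_qqq = (36*p^2*q - 48*p^2)/(36*p^2*q^2 - 96*p^2*q + 64*p^2 + 9*q^4 - 48*q^3 + 64*q^2 + 9)

E = 1 + (64/9)*q^2 - (16/3)*q^3 + q^4; F = (64/9)*p*q - 8*p*q^2 + 2*p*q^3; G = 1 + (64/9)*p^2 - (32/3)*p^2*q + 4*p^2*q^2
Gamma^k_ij = (1/2) g^{kl} (d_i g_jl + d_j g_il - d_l g_ij), with g^inv = (1/(EG-F^2)) [[G, -F], [-F, E]]
first partials: E_p = 0, E_q = (128/9)*q - 16*q^2 + 4*q^3, F_p = (64/9)*q - 8*q^2 + 2*q^3, F_q = (64/9)*p - 16*p*q + 6*p*q^2, G_p = (128/9)*p - (64/3)*p*q + 8*p*q^2, G_q = -(32/3)*p^2 + 8*p^2*q
D = EG - F^2 = 1 + (64/9)*q^2 + (64/9)*p^2 - (16/3)*q^3 - (32/3)*p^2*q + q^4 + 4*p^2*q^2
expanded: Gamma^p_pp = (G E_p - 2F F_p + F E_q)/(2D), Gamma^p_pq = (G E_q - F G_p)/(2D), Gamma^p_qq = (2G F_q - G G_p - F G_q)/(2D), Gamma^q_pp = (2E F_p - E E_q - F E_p)/(2D), Gamma^q_pq = (E G_p - F E_q)/(2D), Gamma^q_qq = (E G_q - 2F F_q + F G_p)/(2D); substitute and cancel common factors


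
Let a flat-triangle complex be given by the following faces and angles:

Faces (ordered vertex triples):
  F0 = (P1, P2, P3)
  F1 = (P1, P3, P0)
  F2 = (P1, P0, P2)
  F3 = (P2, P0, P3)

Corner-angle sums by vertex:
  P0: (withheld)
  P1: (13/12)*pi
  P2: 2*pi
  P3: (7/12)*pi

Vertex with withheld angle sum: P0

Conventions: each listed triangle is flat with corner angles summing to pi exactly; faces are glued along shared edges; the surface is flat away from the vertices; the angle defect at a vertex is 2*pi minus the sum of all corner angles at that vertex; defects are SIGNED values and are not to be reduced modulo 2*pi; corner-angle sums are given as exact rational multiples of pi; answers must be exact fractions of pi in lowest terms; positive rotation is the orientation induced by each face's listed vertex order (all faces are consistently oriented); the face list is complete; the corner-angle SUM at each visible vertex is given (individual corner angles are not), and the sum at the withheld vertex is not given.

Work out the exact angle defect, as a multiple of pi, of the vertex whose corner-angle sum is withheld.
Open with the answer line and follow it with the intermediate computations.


Answer: defect(P0) = (5/3)*pi

V = 4, E = 6, F = 4; chi = V - E + F = 2
Gauss-Bonnet: total defect = 2*pi*chi = 4*pi; visible defects sum to (7/3)*pi


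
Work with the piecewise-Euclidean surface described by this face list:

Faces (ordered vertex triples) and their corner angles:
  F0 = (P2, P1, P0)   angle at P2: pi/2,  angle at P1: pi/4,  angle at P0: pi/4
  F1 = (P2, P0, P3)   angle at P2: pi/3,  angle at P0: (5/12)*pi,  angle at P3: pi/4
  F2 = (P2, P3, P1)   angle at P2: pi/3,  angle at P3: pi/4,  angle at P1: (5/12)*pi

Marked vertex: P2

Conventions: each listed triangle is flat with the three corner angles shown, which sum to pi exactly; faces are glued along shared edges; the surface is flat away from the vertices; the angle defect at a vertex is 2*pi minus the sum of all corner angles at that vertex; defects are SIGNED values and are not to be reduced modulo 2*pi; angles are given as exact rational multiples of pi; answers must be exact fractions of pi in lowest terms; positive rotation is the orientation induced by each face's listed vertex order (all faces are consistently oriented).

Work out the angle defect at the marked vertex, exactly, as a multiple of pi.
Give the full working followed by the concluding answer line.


Sum of corner angles at P2: (7/6)*pi
defect = 2*pi - (7/6)*pi

Answer: defect(P2) = (5/6)*pi


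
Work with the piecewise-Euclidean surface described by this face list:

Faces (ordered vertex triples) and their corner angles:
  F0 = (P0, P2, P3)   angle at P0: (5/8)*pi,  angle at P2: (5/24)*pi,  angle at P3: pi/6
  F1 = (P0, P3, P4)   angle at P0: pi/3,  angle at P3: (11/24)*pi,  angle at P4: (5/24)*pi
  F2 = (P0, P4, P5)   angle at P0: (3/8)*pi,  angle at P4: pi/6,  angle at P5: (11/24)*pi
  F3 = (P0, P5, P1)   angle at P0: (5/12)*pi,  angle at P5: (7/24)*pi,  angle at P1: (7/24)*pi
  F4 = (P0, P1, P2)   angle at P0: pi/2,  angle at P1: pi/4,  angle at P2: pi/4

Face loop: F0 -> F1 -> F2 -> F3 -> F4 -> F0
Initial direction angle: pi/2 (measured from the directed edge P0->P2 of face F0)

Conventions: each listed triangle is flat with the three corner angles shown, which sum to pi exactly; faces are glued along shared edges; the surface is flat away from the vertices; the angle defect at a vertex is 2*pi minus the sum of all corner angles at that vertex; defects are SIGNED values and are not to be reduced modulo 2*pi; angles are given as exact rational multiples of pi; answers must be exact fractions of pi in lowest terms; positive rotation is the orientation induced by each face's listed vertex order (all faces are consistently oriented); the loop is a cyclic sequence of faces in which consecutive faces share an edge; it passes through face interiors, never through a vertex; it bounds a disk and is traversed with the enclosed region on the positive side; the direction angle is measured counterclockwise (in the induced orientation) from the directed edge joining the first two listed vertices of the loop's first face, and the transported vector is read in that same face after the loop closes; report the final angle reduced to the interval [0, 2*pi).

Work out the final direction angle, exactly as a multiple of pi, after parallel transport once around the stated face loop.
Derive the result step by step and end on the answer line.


enclosed vertex P0: corner angles sum to (9/4)*pi, defect = 2*pi - (9/4)*pi = -pi/4
transport around the loop rotates by the sum of enclosed defects; add to the initial angle mod 2*pi
final angle = pi/2 - pi/4 = pi/4 (mod 2*pi)

Answer: final direction angle = pi/4


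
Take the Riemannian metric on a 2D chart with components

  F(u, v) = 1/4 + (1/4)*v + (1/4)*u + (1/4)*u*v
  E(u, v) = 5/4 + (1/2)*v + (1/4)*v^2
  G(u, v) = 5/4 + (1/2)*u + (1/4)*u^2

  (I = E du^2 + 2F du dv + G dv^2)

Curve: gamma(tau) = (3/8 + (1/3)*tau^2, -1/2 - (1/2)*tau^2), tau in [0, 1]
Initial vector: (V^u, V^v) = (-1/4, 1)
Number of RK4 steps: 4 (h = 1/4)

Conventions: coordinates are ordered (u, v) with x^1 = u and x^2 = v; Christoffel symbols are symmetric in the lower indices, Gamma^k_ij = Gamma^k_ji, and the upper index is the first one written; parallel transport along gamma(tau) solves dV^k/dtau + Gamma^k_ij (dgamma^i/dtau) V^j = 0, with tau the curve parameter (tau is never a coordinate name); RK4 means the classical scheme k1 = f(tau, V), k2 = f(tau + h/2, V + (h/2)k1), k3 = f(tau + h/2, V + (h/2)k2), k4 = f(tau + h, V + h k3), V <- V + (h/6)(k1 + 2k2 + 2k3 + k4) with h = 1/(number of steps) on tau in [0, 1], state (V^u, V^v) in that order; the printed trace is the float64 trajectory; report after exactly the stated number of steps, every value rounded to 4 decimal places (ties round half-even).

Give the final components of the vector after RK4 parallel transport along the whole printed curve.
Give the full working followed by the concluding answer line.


gamma'(tau) = ((2/3)*tau, -tau); f(tau, V)^k = -Gamma^k_ij(gamma(tau)) gamma'^i(tau) V^j; h = 1/4; intermediate values shown to 6 dp
curve data and Christoffel symbols at the stage parameters:
  tau = 0.000000: gamma = (0.375000, -0.500000), gamma' = (0.000000, 0.000000); Gamma_uuu = 0.000000, Gamma_uuv = 0.081425, Gamma_uvv = 0.000000, Gamma_vuu = 0.000000, Gamma_vuv = 0.223919, Gamma_vvv = 0.000000
  tau = 0.125000: gamma = (0.380208, -0.507812), gamma' = (0.083333, -0.125000); Gamma_uuu = 0.000000, Gamma_uuv = 0.080067, Gamma_uvv = 0.000000, Gamma_vuu = 0.000000, Gamma_vuv = 0.224525, Gamma_vvv = 0.000000
  tau = 0.250000: gamma = (0.395833, -0.531250), gamma' = (0.166667, -0.250000); Gamma_uuu = 0.000000, Gamma_uuv = 0.075996, Gamma_uvv = 0.000000, Gamma_vuu = 0.000000, Gamma_vuv = 0.226300, Gamma_vvv = 0.000000
  tau = 0.375000: gamma = (0.421875, -0.570312), gamma' = (0.250000, -0.375000); Gamma_uuu = 0.000000, Gamma_uuv = 0.069233, Gamma_uvv = 0.000000, Gamma_vuu = 0.000000, Gamma_vuv = 0.229100, Gamma_vvv = 0.000000
  tau = 0.500000: gamma = (0.458333, -0.625000), gamma' = (0.333333, -0.500000); Gamma_uuu = 0.000000, Gamma_uuv = 0.059834, Gamma_uvv = 0.000000, Gamma_vuu = 0.000000, Gamma_vuv = 0.232687, Gamma_vvv = 0.000000
  tau = 0.625000: gamma = (0.505208, -0.695312), gamma' = (0.416667, -0.625000); Gamma_uuu = 0.000000, Gamma_uuv = 0.047918, Gamma_uvv = 0.000000, Gamma_vuu = 0.000000, Gamma_vuv = 0.236724, Gamma_vvv = 0.000000
  tau = 0.750000: gamma = (0.562500, -0.781250), gamma' = (0.500000, -0.750000); Gamma_uuu = 0.000000, Gamma_uuv = 0.033710, Gamma_uvv = 0.000000, Gamma_vuu = 0.000000, Gamma_vuv = 0.240783, Gamma_vvv = 0.000000
  tau = 0.875000: gamma = (0.630208, -0.882812), gamma' = (0.583333, -0.875000); Gamma_uuu = 0.000000, Gamma_uuv = 0.017566, Gamma_uvv = 0.000000, Gamma_vuu = 0.000000, Gamma_vuv = 0.244361, Gamma_vvv = 0.000000
  tau = 1.000000: gamma = (0.708333, -1.000000), gamma' = (0.666667, -1.000000); Gamma_uuu = 0.000000, Gamma_uuv = 0.000000, Gamma_uvv = 0.000000, Gamma_vuu = 0.000000, Gamma_vuv = 0.246926, Gamma_vvv = 0.000000
step 0: V^u = -0.2500, V^v = 1.0000
step 1: k1 = (0.000000, 0.000000), k2 = (-0.009174, -0.025727), k3 = (-0.009164, -0.025699), k4 = (-0.017378, -0.051748); V <- V + (h/6)(k1 + 2k2 + 2k3 + k4): V^u = -0.2523, V^v = 0.9936
step 2: k1 = (-0.017377, -0.051745), k2 = (-0.023690, -0.078394), k3 = (-0.023653, -0.078271), k4 = (-0.027149, -0.105581); V <- V + (h/6)(k1 + 2k2 + 2k3 + k4): V^u = -0.2581, V^v = 0.9739
step 3: k1 = (-0.027145, -0.105564), k2 = (-0.027012, -0.133446), k3 = (-0.026942, -0.133099), k4 = (-0.022549, -0.161066); V <- V + (h/6)(k1 + 2k2 + 2k3 + k4): V^u = -0.2646, V^v = 0.9406
step 4: k1 = (-0.022544, -0.161030), k2 = (-0.013543, -0.188394), k3 = (-0.013490, -0.187666), k4 = (0.000000, -0.213294); V <- V + (h/6)(k1 + 2k2 + 2k3 + k4): V^u = -0.2678, V^v = 0.8937

Answer: V^u = -0.2678, V^v = 0.8937


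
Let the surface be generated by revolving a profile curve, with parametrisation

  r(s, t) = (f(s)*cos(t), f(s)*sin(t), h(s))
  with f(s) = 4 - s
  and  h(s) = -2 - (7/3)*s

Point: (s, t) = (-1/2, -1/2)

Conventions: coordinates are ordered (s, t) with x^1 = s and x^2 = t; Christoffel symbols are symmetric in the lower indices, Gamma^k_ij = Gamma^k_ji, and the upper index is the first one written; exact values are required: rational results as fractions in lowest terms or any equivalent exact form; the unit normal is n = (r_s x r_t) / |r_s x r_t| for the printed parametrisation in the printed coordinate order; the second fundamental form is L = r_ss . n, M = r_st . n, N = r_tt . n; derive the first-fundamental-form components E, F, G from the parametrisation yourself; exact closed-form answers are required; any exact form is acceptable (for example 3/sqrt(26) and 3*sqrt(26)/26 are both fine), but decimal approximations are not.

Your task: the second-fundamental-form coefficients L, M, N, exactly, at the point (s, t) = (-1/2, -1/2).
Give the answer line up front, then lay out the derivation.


Answer: L = 0, M = 0, N = -63*sqrt(58)/116

f = 9/2, f' = -1, f'' = 0, h' = -7/3, h'' = 0
E = 58/9, F = 0, G = 81/4; answer radicand W^2 = 58/9
unnormalised second-form numerators: l = 0, m = 0, n = -21/2; L = l/sqrt(58/9), and similarly M = m/sqrt(W^2), N = n/sqrt(W^2)


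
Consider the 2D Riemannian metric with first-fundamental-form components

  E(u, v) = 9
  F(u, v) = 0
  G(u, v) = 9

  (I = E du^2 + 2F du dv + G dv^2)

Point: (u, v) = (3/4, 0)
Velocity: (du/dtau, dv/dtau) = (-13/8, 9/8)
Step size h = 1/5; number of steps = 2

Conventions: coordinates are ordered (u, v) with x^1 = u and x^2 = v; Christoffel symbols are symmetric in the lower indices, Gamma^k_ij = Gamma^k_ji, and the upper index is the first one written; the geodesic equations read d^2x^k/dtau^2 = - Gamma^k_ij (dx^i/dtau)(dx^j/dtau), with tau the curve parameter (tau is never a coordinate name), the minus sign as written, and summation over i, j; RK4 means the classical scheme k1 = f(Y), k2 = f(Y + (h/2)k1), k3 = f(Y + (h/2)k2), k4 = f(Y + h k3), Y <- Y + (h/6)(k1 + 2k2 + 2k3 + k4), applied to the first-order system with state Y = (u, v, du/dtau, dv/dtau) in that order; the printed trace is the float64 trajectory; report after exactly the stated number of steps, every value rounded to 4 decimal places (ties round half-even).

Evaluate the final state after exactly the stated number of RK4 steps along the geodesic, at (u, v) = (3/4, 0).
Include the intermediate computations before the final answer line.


f(Y) = (du/dtau, dv/dtau, -Gamma^u_ij Y'^i Y'^j, -Gamma^v_ij Y'^i Y'^j) with the Gammas evaluated at the stage position; h = 0.200000; intermediate values shown to 6 dp
step 0: u = 0.7500, v = 0.0000, du/dtau = -1.6250, dv/dtau = 1.1250
step 1:
  k1: at (u, v) = (0.750000, 0.000000), (du/dtau, dv/dtau) = (-1.625000, 1.125000); Gamma_uuu = 0.000000, Gamma_uuv = 0.000000, Gamma_uvv = 0.000000, Gamma_vuu = 0.000000, Gamma_vuv = 0.000000, Gamma_vvv = 0.000000; k1 = (-1.625000, 1.125000, 0.000000, 0.000000)
  k2: at (u, v) = (0.587500, 0.112500), (du/dtau, dv/dtau) = (-1.625000, 1.125000); Gamma_uuu = 0.000000, Gamma_uuv = 0.000000, Gamma_uvv = 0.000000, Gamma_vuu = 0.000000, Gamma_vuv = 0.000000, Gamma_vvv = 0.000000; k2 = (-1.625000, 1.125000, 0.000000, 0.000000)
  k3: at (u, v) = (0.587500, 0.112500), (du/dtau, dv/dtau) = (-1.625000, 1.125000); Gamma_uuu = 0.000000, Gamma_uuv = 0.000000, Gamma_uvv = 0.000000, Gamma_vuu = 0.000000, Gamma_vuv = 0.000000, Gamma_vvv = 0.000000; k3 = (-1.625000, 1.125000, 0.000000, 0.000000)
  k4: at (u, v) = (0.425000, 0.225000), (du/dtau, dv/dtau) = (-1.625000, 1.125000); Gamma_uuu = 0.000000, Gamma_uuv = 0.000000, Gamma_uvv = 0.000000, Gamma_vuu = 0.000000, Gamma_vuv = 0.000000, Gamma_vvv = 0.000000; k4 = (-1.625000, 1.125000, 0.000000, 0.000000)
  Y <- Y + (h/6)(k1 + 2k2 + 2k3 + k4): u = 0.4250, v = 0.2250, du/dtau = -1.6250, dv/dtau = 1.1250
step 2:
  k1: at (u, v) = (0.425000, 0.225000), (du/dtau, dv/dtau) = (-1.625000, 1.125000); Gamma_uuu = 0.000000, Gamma_uuv = 0.000000, Gamma_uvv = 0.000000, Gamma_vuu = 0.000000, Gamma_vuv = 0.000000, Gamma_vvv = 0.000000; k1 = (-1.625000, 1.125000, 0.000000, 0.000000)
  k2: at (u, v) = (0.262500, 0.337500), (du/dtau, dv/dtau) = (-1.625000, 1.125000); Gamma_uuu = 0.000000, Gamma_uuv = 0.000000, Gamma_uvv = 0.000000, Gamma_vuu = 0.000000, Gamma_vuv = 0.000000, Gamma_vvv = 0.000000; k2 = (-1.625000, 1.125000, 0.000000, 0.000000)
  k3: at (u, v) = (0.262500, 0.337500), (du/dtau, dv/dtau) = (-1.625000, 1.125000); Gamma_uuu = 0.000000, Gamma_uuv = 0.000000, Gamma_uvv = 0.000000, Gamma_vuu = 0.000000, Gamma_vuv = 0.000000, Gamma_vvv = 0.000000; k3 = (-1.625000, 1.125000, 0.000000, 0.000000)
  k4: at (u, v) = (0.100000, 0.450000), (du/dtau, dv/dtau) = (-1.625000, 1.125000); Gamma_uuu = 0.000000, Gamma_uuv = 0.000000, Gamma_uvv = 0.000000, Gamma_vuu = 0.000000, Gamma_vuv = 0.000000, Gamma_vvv = 0.000000; k4 = (-1.625000, 1.125000, 0.000000, 0.000000)
  Y <- Y + (h/6)(k1 + 2k2 + 2k3 + k4): u = 0.1000, v = 0.4500, du/dtau = -1.6250, dv/dtau = 1.1250

Answer: u = 0.1000, v = 0.4500, du/dtau = -1.6250, dv/dtau = 1.1250


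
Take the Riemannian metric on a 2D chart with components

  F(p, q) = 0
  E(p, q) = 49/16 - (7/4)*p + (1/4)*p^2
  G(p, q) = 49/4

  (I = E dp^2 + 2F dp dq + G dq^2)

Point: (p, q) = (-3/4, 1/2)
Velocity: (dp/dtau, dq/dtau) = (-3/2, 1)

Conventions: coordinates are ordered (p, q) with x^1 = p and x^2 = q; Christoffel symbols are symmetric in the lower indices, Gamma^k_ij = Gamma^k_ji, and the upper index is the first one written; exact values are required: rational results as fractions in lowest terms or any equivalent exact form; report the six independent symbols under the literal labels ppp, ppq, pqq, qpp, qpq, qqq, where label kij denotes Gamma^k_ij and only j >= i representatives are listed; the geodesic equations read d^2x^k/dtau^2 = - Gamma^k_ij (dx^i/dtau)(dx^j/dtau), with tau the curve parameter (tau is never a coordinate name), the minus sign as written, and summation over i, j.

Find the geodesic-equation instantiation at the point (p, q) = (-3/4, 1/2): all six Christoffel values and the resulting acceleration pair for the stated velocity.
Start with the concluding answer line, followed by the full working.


Answer: Gamma_ppp = -4/17, Gamma_ppq = 0, Gamma_pqq = 0, Gamma_qpp = 0, Gamma_qpq = 0, Gamma_qqq = 0; accelerations (d^2p/dtau^2, d^2q/dtau^2) = (9/17, 0)

E = 289/64, F = 0, G = 49/4 at the point
E_p = -17/8, E_q = 0, F_p = 0, F_q = 0, G_p = 0, G_q = 0
EG - F^2 = 14161/256;  g^inv = (256/14161) * [[49/4, 0], [0, 289/64]]
first-kind symbols [ij,l] = (1/2)(d_i g_jl + d_j g_il - d_l g_ij): [pp,p] = E_p/2 = -17/16, [pp,q] = F_p - E_q/2 = 0, [pq,p] = E_q/2 = 0, [pq,q] = G_p/2 = 0, [qq,p] = F_q - G_p/2 = 0, [qq,q] = G_q/2 = 0
Gamma^p_ij = (G*[ij,p] - F*[ij,q])/(EG - F^2), Gamma^q_ij = (E*[ij,q] - F*[ij,p])/(EG - F^2)
Gamma_ppp = -4/17, Gamma_ppq = 0, Gamma_pqq = 0, Gamma_qpp = 0, Gamma_qpq = 0, Gamma_qqq = 0
d^2p/dtau^2 = -(Gamma_ppp*(-3/2)^2 + 2*Gamma_ppq*(-3/2)*(1) + Gamma_pqq*(1)^2) = 9/17
d^2q/dtau^2 = -(Gamma_qpp*(-3/2)^2 + 2*Gamma_qpq*(-3/2)*(1) + Gamma_qqq*(1)^2) = 0


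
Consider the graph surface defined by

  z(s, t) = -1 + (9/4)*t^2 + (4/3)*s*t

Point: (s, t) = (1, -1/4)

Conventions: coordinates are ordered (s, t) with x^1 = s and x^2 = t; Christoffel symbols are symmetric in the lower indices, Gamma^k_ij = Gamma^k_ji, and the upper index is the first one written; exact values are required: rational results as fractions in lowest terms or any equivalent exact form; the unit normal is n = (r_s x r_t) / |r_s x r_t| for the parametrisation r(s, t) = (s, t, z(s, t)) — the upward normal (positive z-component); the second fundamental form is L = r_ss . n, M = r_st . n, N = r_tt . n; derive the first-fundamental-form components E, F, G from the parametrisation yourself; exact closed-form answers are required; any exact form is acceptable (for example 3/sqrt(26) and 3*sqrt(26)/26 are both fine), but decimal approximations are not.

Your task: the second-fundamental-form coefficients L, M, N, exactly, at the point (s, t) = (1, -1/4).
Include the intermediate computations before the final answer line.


z_s = -1/3, z_t = 5/24, z_ss = 0, z_st = 4/3, z_tt = 9/2
E = 10/9, F = -5/72, G = 601/576; answer radicand W^2 = 665/576
unnormalised second-form numerators: l = 0, m = 4/3, n = 9/2; L = l/sqrt(665/576), and similarly M = m/sqrt(W^2), N = n/sqrt(W^2)

Answer: L = 0, M = 32*sqrt(665)/665, N = 108*sqrt(665)/665


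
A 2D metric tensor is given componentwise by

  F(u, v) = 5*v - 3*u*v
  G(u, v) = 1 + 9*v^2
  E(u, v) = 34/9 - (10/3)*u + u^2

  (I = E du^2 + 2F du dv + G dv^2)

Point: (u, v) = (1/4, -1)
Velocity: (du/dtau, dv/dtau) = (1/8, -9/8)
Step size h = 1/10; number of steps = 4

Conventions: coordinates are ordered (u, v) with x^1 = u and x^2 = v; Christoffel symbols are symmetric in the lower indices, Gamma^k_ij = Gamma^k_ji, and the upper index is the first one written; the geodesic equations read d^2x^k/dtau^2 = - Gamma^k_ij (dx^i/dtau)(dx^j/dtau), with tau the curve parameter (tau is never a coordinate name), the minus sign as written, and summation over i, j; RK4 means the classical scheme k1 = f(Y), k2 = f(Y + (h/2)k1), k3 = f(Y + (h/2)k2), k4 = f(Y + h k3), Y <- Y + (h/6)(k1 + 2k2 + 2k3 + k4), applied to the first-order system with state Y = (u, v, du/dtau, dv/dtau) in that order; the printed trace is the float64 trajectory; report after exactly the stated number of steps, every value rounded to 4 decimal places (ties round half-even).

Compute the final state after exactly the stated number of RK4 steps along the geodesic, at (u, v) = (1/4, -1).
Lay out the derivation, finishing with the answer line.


f(Y) = (du/dtau, dv/dtau, -Gamma^u_ij Y'^i Y'^j, -Gamma^v_ij Y'^i Y'^j) with the Gammas evaluated at the stage position; h = 0.100000; intermediate values shown to 6 dp
step 0: u = 0.2500, v = -1.0000, du/dtau = 0.1250, dv/dtau = -1.1250
step 1:
  k1: at (u, v) = (0.250000, -1.000000), (du/dtau, dv/dtau) = (0.125000, -1.125000); Gamma_uuu = -0.117987, Gamma_uuv = 0.000000, Gamma_uvv = 0.353962, Gamma_vuu = 0.249855, Gamma_vuv = 0.000000, Gamma_vvv = -0.749566; k1 = (0.125000, -1.125000, -0.446139, 0.944766)
  k2: at (u, v) = (0.256250, -1.056250), (du/dtau, dv/dtau) = (0.102693, -1.077762); Gamma_uuu = -0.108242, Gamma_uuv = 0.000000, Gamma_uvv = 0.324725, Gamma_vuu = 0.243184, Gamma_vuv = 0.000000, Gamma_vvv = -0.729552; k2 = (0.102693, -1.077762, -0.376050, 0.844862)
  k3: at (u, v) = (0.255135, -1.053888), (du/dtau, dv/dtau) = (0.106198, -1.082757); Gamma_uuu = -0.108675, Gamma_uuv = 0.000000, Gamma_uvv = 0.326025, Gamma_vuu = 0.243419, Gamma_vuv = 0.000000, Gamma_vvv = -0.730258; k3 = (0.106198, -1.082757, -0.380994, 0.853382)
  k4: at (u, v) = (0.260620, -1.108276), (du/dtau, dv/dtau) = (0.086901, -1.039662); Gamma_uuu = -0.100207, Gamma_uuv = 0.000000, Gamma_uvv = 0.300621, Gamma_vuu = 0.236955, Gamma_vuv = 0.000000, Gamma_vvv = -0.710866; k4 = (0.086901, -1.039662, -0.324183, 0.766584)
  Y <- Y + (h/6)(k1 + 2k2 + 2k3 + k4): u = 0.2605, v = -1.1081, du/dtau = 0.0869, dv/dtau = -1.0399
step 2:
  k1: at (u, v) = (0.260495, -1.108095), (du/dtau, dv/dtau) = (0.086926, -1.039869); Gamma_uuu = -0.100239, Gamma_uuv = 0.000000, Gamma_uvv = 0.300717, Gamma_vuu = 0.236972, Gamma_vuv = 0.000000, Gamma_vvv = -0.710915; k1 = (0.086926, -1.039869, -0.324416, 0.766942)
  k2: at (u, v) = (0.264841, -1.160088), (du/dtau, dv/dtau) = (0.070706, -1.001522); Gamma_uuu = -0.092976, Gamma_uuv = 0.000000, Gamma_uvv = 0.278927, Gamma_vuu = 0.230827, Gamma_vuv = 0.000000, Gamma_vvv = -0.692482; k2 = (0.070706, -1.001522, -0.279312, 0.693438)
  k3: at (u, v) = (0.264030, -1.158171), (du/dtau, dv/dtau) = (0.072961, -1.005198); Gamma_uuu = -0.093263, Gamma_uuv = 0.000000, Gamma_uvv = 0.279788, Gamma_vuu = 0.231024, Gamma_vuv = 0.000000, Gamma_vvv = -0.693071; k3 = (0.072961, -1.005198, -0.282208, 0.699065)
  k4: at (u, v) = (0.267791, -1.208615), (du/dtau, dv/dtau) = (0.058706, -0.969963); Gamma_uuu = -0.086867, Gamma_uuv = 0.000000, Gamma_uvv = 0.260602, Gamma_vuu = 0.225157, Gamma_vuv = 0.000000, Gamma_vvv = -0.675472; k4 = (0.058706, -0.969963, -0.244882, 0.634727)
  Y <- Y + (h/6)(k1 + 2k2 + 2k3 + k4): u = 0.2677, v = -1.2085, du/dtau = 0.0587, dv/dtau = -0.9701
step 3:
  k1: at (u, v) = (0.267711, -1.208483), (du/dtau, dv/dtau) = (0.058721, -0.970091); Gamma_uuu = -0.086887, Gamma_uuv = 0.000000, Gamma_uvv = 0.260660, Gamma_vuu = 0.225170, Gamma_vuv = 0.000000, Gamma_vvv = -0.675509; k1 = (0.058721, -0.970091, -0.245001, 0.634930)
  k2: at (u, v) = (0.270647, -1.256987), (du/dtau, dv/dtau) = (0.046471, -0.938345); Gamma_uuu = -0.081310, Gamma_uuv = 0.000000, Gamma_uvv = 0.243931, Gamma_vuu = 0.219637, Gamma_vuv = 0.000000, Gamma_vvv = -0.658912; k2 = (0.046471, -0.938345, -0.214604, 0.579692)
  k3: at (u, v) = (0.270034, -1.255400), (du/dtau, dv/dtau) = (0.047991, -0.941107); Gamma_uuu = -0.081508, Gamma_uuv = 0.000000, Gamma_uvv = 0.244525, Gamma_vuu = 0.219798, Gamma_vuv = 0.000000, Gamma_vvv = -0.659393; k3 = (0.047991, -0.941107, -0.216384, 0.583507)
  k4: at (u, v) = (0.272510, -1.302594), (du/dtau, dv/dtau) = (0.037083, -0.911741); Gamma_uuu = -0.076541, Gamma_uuv = 0.000000, Gamma_uvv = 0.229624, Gamma_vuu = 0.214543, Gamma_vuv = 0.000000, Gamma_vvv = -0.643630; k4 = (0.037083, -0.911741, -0.190775, 0.534736)
  Y <- Y + (h/6)(k1 + 2k2 + 2k3 + k4): u = 0.2725, v = -1.3025, du/dtau = 0.0371, dv/dtau = -0.9118
step 4:
  k1: at (u, v) = (0.272456, -1.302495), (du/dtau, dv/dtau) = (0.037092, -0.911824); Gamma_uuu = -0.076553, Gamma_uuv = 0.000000, Gamma_uvv = 0.229660, Gamma_vuu = 0.214552, Gamma_vuv = 0.000000, Gamma_vvv = -0.643657; k1 = (0.037092, -0.911824, -0.190839, 0.534856)
  k2: at (u, v) = (0.274311, -1.348086), (du/dtau, dv/dtau) = (0.027550, -0.885081); Gamma_uuu = -0.072163, Gamma_uuv = 0.000000, Gamma_uvv = 0.216488, Gamma_vuu = 0.209605, Gamma_vuv = 0.000000, Gamma_vvv = -0.628814; k2 = (0.027550, -0.885081, -0.169535, 0.492434)
  k3: at (u, v) = (0.273834, -1.346749), (du/dtau, dv/dtau) = (0.028615, -0.887202); Gamma_uuu = -0.072304, Gamma_uuv = 0.000000, Gamma_uvv = 0.216912, Gamma_vuu = 0.209735, Gamma_vuv = 0.000000, Gamma_vvv = -0.629205; k3 = (0.028615, -0.887202, -0.170678, 0.495093)
  k4: at (u, v) = (0.275318, -1.391215), (du/dtau, dv/dtau) = (0.020024, -0.862314); Gamma_uuu = -0.068354, Gamma_uuv = 0.000000, Gamma_uvv = 0.205061, Gamma_vuu = 0.205041, Gamma_vuv = 0.000000, Gamma_vvv = -0.615123; k4 = (0.020024, -0.862314, -0.152453, 0.457315)
  Y <- Y + (h/6)(k1 + 2k2 + 2k3 + k4): u = 0.2753, v = -1.3911, du/dtau = 0.0200, dv/dtau = -0.8624

Answer: u = 0.2753, v = -1.3911, du/dtau = 0.0200, dv/dtau = -0.8624


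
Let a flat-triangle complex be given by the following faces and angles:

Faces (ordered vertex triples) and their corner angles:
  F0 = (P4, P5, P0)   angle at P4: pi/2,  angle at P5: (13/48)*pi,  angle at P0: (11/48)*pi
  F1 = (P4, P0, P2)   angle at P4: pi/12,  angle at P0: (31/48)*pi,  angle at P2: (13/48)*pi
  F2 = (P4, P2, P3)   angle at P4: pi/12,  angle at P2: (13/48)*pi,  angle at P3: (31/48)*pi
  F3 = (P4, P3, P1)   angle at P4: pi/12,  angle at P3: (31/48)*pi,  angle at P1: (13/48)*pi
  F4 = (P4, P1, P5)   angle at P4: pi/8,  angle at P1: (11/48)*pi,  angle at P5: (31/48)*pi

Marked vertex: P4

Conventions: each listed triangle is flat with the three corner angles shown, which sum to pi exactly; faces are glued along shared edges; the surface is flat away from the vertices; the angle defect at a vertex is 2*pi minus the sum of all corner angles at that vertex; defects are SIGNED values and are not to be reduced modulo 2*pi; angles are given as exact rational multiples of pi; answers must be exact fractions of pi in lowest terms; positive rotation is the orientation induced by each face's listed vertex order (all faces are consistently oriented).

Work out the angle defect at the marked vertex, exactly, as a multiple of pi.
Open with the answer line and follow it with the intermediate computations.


Answer: defect(P4) = (9/8)*pi

Sum of corner angles at P4: (7/8)*pi
defect = 2*pi - (7/8)*pi


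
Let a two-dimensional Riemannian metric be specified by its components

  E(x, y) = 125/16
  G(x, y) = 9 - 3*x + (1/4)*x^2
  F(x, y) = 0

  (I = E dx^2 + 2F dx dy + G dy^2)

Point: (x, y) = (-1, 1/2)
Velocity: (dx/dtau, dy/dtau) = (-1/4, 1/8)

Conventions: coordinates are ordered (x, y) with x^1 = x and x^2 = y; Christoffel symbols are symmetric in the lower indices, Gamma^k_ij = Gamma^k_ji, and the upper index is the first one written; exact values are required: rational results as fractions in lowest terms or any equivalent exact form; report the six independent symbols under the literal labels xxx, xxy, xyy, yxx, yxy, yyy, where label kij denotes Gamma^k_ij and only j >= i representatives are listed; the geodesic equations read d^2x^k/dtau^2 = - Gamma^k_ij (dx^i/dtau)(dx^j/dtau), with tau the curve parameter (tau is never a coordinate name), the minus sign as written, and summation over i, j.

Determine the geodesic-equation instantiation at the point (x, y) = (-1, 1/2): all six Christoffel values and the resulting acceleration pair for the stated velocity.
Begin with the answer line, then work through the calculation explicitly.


Answer: Gamma_xxx = 0, Gamma_xxy = 0, Gamma_xyy = 28/125, Gamma_yxx = 0, Gamma_yxy = -1/7, Gamma_yyy = 0; accelerations (d^2x/dtau^2, d^2y/dtau^2) = (-7/2000, -1/112)

E = 125/16, F = 0, G = 49/4 at the point
E_x = 0, E_y = 0, F_x = 0, F_y = 0, G_x = -7/2, G_y = 0
EG - F^2 = 6125/64;  g^inv = (64/6125) * [[49/4, 0], [0, 125/16]]
first-kind symbols [ij,l] = (1/2)(d_i g_jl + d_j g_il - d_l g_ij): [xx,x] = E_x/2 = 0, [xx,y] = F_x - E_y/2 = 0, [xy,x] = E_y/2 = 0, [xy,y] = G_x/2 = -7/4, [yy,x] = F_y - G_x/2 = 7/4, [yy,y] = G_y/2 = 0
Gamma^x_ij = (G*[ij,x] - F*[ij,y])/(EG - F^2), Gamma^y_ij = (E*[ij,y] - F*[ij,x])/(EG - F^2)
Gamma_xxx = 0, Gamma_xxy = 0, Gamma_xyy = 28/125, Gamma_yxx = 0, Gamma_yxy = -1/7, Gamma_yyy = 0
d^2x/dtau^2 = -(Gamma_xxx*(-1/4)^2 + 2*Gamma_xxy*(-1/4)*(1/8) + Gamma_xyy*(1/8)^2) = -7/2000
d^2y/dtau^2 = -(Gamma_yxx*(-1/4)^2 + 2*Gamma_yxy*(-1/4)*(1/8) + Gamma_yyy*(1/8)^2) = -1/112


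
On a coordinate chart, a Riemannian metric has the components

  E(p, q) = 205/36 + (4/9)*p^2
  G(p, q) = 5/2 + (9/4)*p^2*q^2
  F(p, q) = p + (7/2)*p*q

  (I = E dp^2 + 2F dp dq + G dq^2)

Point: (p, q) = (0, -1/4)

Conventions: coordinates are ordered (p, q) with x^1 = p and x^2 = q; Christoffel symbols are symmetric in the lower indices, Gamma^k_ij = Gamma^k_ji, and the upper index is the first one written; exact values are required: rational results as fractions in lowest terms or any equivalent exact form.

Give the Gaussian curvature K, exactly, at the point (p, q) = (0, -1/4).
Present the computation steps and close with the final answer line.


E = 205/36, F = 0, G = 5/2, EG - F^2 = 1025/72 at the point
E_p = 0, E_q = 0, F_p = 1/8, F_q = 0, G_p = 0, G_q = 0
E_qq = 0, F_pq = 7/2, G_pp = 9/32
Compute both Brioschi determinants and normalise by (EG - F^2)^2.
M1 = [[-E_qq/2 + F_pq - G_pp/2, E_p/2, F_p - E_q/2], [F_q - G_p/2, E, F], [G_q/2, F, G]] = [[215/64, 0, 1/8], [0, 205/36, 0], [0, 0, 5/2]]; det M1 = 220375/4608
M2 = [[0, E_q/2, G_p/2], [E_q/2, E, F], [G_p/2, F, G]] = [[0, 0, 0], [0, 205/36, 0], [0, 0, 5/2]]; det M2 = 0
det M1 - det M2 = 220375/4608; K = 220375/4608 / (1025/72)^2 = 387/1640

Answer: K = 387/1640


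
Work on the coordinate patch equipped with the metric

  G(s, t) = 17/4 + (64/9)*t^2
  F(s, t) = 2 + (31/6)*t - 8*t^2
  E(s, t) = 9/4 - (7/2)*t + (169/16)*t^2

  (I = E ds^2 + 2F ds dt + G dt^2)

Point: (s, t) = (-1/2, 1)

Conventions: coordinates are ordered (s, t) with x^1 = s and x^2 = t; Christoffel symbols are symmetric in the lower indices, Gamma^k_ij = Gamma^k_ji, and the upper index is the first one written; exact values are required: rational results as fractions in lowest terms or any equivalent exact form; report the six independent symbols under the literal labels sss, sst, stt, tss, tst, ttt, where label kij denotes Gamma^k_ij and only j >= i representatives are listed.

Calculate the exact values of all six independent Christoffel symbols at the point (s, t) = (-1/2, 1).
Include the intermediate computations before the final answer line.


E = 149/16, F = -5/6, G = 409/36 at the point
E_s = 0, E_t = 141/8, F_s = 0, F_t = -65/6, G_s = 0, G_t = 128/9
EG - F^2 = 60541/576;  g^inv = (576/60541) * [[409/36, 5/6], [5/6, 149/16]]
first-kind symbols [ij,l] = (1/2)(d_i g_jl + d_j g_il - d_l g_ij): [ss,s] = E_s/2 = 0, [ss,t] = F_s - E_t/2 = -141/16, [st,s] = E_t/2 = 141/16, [st,t] = G_s/2 = 0, [tt,s] = F_t - G_s/2 = -65/6, [tt,t] = G_t/2 = 64/9
Gamma^s_ij = (G*[ij,s] - F*[ij,t])/(EG - F^2), Gamma^t_ij = (E*[ij,t] - F*[ij,s])/(EG - F^2)

Answer: Gamma_sss = -4230/60541, Gamma_sst = 57669/60541, Gamma_stt = -67480/60541, Gamma_tss = -189081/242164, Gamma_tst = 4230/60541, Gamma_ttt = 32944/60541


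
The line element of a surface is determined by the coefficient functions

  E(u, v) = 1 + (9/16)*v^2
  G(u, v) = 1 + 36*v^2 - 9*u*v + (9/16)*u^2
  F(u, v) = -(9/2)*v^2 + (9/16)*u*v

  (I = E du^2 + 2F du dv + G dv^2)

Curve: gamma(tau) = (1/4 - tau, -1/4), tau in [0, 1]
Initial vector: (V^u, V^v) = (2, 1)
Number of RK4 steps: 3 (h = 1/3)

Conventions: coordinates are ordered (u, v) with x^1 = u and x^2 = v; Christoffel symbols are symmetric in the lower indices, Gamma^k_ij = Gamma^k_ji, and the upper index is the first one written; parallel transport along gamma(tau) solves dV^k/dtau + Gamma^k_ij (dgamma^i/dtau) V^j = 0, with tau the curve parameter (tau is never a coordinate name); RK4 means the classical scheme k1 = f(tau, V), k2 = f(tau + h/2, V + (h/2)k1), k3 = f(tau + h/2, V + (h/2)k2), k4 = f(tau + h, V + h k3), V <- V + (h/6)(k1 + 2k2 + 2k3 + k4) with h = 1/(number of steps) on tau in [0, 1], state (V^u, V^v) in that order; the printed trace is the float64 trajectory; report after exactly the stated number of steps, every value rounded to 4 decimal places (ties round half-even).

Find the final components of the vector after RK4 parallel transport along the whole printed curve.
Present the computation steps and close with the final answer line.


gamma'(tau) = (-1, 0); f(tau, V)^k = -Gamma^k_ij(gamma(tau)) gamma'^i(tau) V^j; h = 1/3; intermediate values shown to 6 dp
curve data and Christoffel symbols at the stage parameters:
  tau = 0.000000: gamma = (0.250000, -0.250000), gamma' = (-1.000000, 0.000000); Gamma_uuu = 0.000000, Gamma_uuv = -0.036217, Gamma_uvv = 0.289738, Gamma_vuu = 0.000000, Gamma_vuv = 0.325956, Gamma_vvv = -2.607646
  tau = 0.166667: gamma = (0.083333, -0.250000), gamma' = (-1.000000, 0.000000); Gamma_uuu = 0.000000, Gamma_uuv = -0.040449, Gamma_uvv = 0.323596, Gamma_vuu = 0.000000, Gamma_vuv = 0.337079, Gamma_vvv = -2.696629
  tau = 0.333333: gamma = (-0.083333, -0.250000), gamma' = (-1.000000, 0.000000); Gamma_uuu = 0.000000, Gamma_uuv = -0.045340, Gamma_uvv = 0.362720, Gamma_vuu = 0.000000, Gamma_vuv = 0.347607, Gamma_vvv = -2.780856
  tau = 0.500000: gamma = (-0.250000, -0.250000), gamma' = (-1.000000, 0.000000); Gamma_uuu = 0.000000, Gamma_uuv = -0.050992, Gamma_uvv = 0.407932, Gamma_vuu = 0.000000, Gamma_vuv = 0.356941, Gamma_vvv = -2.855524
  tau = 0.666667: gamma = (-0.416667, -0.250000), gamma' = (-1.000000, 0.000000); Gamma_uuu = 0.000000, Gamma_uuv = -0.057508, Gamma_uvv = 0.460064, Gamma_vuu = 0.000000, Gamma_vuv = 0.364217, Gamma_vvv = -2.913738
  tau = 0.833333: gamma = (-0.583333, -0.250000), gamma' = (-1.000000, 0.000000); Gamma_uuu = 0.000000, Gamma_uuv = -0.064982, Gamma_uvv = 0.519856, Gamma_vuu = 0.000000, Gamma_vuv = 0.368231, Gamma_vvv = -2.945848
  tau = 1.000000: gamma = (-0.750000, -0.250000), gamma' = (-1.000000, 0.000000); Gamma_uuu = 0.000000, Gamma_uuv = -0.073469, Gamma_uvv = 0.587755, Gamma_vuu = 0.000000, Gamma_vuv = 0.367347, Gamma_vvv = -2.938776
step 0: V^u = 2.0000, V^v = 1.0000
step 1: k1 = (-0.036217, 0.325956), k2 = (-0.042647, 0.355391), k3 = (-0.042845, 0.357044), k4 = (-0.050736, 0.388977); V <- V + (h/6)(k1 + 2k2 + 2k3 + k4): V^u = 1.9857, V^v = 1.1189
step 2: k1 = (-0.050730, 0.388930), k2 = (-0.060359, 0.422510), k3 = (-0.060644, 0.424508), k4 = (-0.072482, 0.459052); V <- V + (h/6)(k1 + 2k2 + 2k3 + k4): V^u = 1.9654, V^v = 1.2601
step 3: k1 = (-0.072466, 0.458951), k2 = (-0.086854, 0.492175), k3 = (-0.087214, 0.494214), k4 = (-0.104682, 0.523410); V <- V + (h/6)(k1 + 2k2 + 2k3 + k4): V^u = 1.9362, V^v = 1.4243

Answer: V^u = 1.9362, V^v = 1.4243
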